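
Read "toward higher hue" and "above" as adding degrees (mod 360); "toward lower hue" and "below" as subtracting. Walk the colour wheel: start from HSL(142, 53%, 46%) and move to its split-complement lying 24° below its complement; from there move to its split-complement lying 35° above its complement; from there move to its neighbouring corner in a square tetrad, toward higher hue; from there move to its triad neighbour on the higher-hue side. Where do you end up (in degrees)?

split-comp 24° ↓ +156°: 142 + 156 = 298°
split-comp 35° ↑ +215°: 298 + 215 = 513 → 513 − 360 = 153°
square ↑ +90°: 153 + 90 = 243°
triadic ↑ +120°: 243 + 120 = 363 → 363 − 360 = 3°

3°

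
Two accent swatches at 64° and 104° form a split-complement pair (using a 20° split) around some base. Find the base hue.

264°

The accents sit 20° either side of the complement, so the complement is their short-arc midpoint on the wheel.
Short-arc midpoint of 64° and 104°: 84°.
Base is 180° from the complement: 84 − 180 = -96 → -96 + 360 = 264°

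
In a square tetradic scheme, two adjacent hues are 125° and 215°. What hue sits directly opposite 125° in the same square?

A square tetradic scheme places four hues 90° apart; opposite corners are 180° apart.
125 + 180 = 305°

305°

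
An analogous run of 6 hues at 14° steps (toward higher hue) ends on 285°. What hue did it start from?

215°

5 steps of 14° (toward higher hue) give a net shift of +70°.
Start = end − shift: 285 − 70 = 215°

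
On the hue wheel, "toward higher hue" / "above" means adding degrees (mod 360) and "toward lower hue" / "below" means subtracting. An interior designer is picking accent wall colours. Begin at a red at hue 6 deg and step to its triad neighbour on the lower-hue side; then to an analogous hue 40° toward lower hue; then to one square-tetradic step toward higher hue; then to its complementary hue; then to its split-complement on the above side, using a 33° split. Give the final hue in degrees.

329°

triadic ↓ −120°: 6 − 120 = -114 → -114 + 360 = 246°
analog 40° ↓ −40°: 246 − 40 = 206°
square ↑ +90°: 206 + 90 = 296°
complement +180°: 296 + 180 = 476 → 476 − 360 = 116°
split-comp 33° ↑ +213°: 116 + 213 = 329°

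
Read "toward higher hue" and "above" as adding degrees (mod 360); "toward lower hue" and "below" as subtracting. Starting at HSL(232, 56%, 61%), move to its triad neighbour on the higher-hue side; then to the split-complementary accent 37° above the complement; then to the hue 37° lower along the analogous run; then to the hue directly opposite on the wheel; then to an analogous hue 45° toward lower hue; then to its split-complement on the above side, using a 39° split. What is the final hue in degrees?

166°

232 + 120 = 352°   (triadic ↑)
352 + 217 = 569 → 569 − 360 = 209°   (split-comp 37° ↑)
209 − 37 = 172°   (analog 37° ↓)
172 + 180 = 352°   (complement)
352 − 45 = 307°   (analog 45° ↓)
307 + 219 = 526 → 526 − 360 = 166°   (split-comp 39° ↑)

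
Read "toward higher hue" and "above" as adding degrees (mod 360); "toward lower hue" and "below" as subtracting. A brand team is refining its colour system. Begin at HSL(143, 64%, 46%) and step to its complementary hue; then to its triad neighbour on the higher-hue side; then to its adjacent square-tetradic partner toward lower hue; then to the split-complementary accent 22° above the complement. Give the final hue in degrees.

195°

+180° (complement): 143 + 180 = 323°
+120° (triadic ↑): 323 + 120 = 443 → 443 − 360 = 83°
−90° (square ↓): 83 − 90 = -7 → -7 + 360 = 353°
+202° (split-comp 22° ↑): 353 + 202 = 555 → 555 − 360 = 195°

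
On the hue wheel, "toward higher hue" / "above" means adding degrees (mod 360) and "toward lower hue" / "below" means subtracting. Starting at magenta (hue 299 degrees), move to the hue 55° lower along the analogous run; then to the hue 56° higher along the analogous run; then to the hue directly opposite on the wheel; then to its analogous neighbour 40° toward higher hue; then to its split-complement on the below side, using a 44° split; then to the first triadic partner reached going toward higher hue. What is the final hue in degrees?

56°

analog 55° ↓ −55°: 299 − 55 = 244°
analog 56° ↑ +56°: 244 + 56 = 300°
complement +180°: 300 + 180 = 480 → 480 − 360 = 120°
analog 40° ↑ +40°: 120 + 40 = 160°
split-comp 44° ↓ +136°: 160 + 136 = 296°
triadic ↑ +120°: 296 + 120 = 416 → 416 − 360 = 56°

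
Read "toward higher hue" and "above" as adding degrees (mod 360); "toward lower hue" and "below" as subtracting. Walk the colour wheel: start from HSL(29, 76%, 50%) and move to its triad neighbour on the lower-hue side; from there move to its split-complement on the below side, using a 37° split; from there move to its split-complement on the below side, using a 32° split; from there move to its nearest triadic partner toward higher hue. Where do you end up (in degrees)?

29 − 120 = -91 → -91 + 360 = 269°   (triadic ↓)
269 + 143 = 412 → 412 − 360 = 52°   (split-comp 37° ↓)
52 + 148 = 200°   (split-comp 32° ↓)
200 + 120 = 320°   (triadic ↑)

320°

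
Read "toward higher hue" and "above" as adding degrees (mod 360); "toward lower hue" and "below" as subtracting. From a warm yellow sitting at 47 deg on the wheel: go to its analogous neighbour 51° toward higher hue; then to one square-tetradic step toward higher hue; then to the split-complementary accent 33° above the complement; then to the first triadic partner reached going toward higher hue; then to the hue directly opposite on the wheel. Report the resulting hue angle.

341°

+51° (analog 51° ↑): 47 + 51 = 98°
+90° (square ↑): 98 + 90 = 188°
+213° (split-comp 33° ↑): 188 + 213 = 401 → 401 − 360 = 41°
+120° (triadic ↑): 41 + 120 = 161°
+180° (complement): 161 + 180 = 341°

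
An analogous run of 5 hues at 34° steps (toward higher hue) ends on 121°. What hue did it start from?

345°

4 steps of 34° (toward higher hue) give a net shift of +136°.
Start = end − shift: 121 − 136 = -15 → -15 + 360 = 345°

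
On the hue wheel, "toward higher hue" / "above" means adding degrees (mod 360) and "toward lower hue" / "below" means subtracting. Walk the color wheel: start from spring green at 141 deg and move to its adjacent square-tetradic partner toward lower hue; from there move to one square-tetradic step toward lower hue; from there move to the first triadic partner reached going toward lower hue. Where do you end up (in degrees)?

square ↓ −90°: 141 − 90 = 51°
square ↓ −90°: 51 − 90 = -39 → -39 + 360 = 321°
triadic ↓ −120°: 321 − 120 = 201°

201°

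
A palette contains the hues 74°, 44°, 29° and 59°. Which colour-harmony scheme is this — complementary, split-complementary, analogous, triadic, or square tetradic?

analogous

Sort the hues: 29°, 44°, 59°, 74°.
Successive gaps around the wheel: 15°, 15°, 15°, 315°.
A run of hues at equal small steps (15°) with one large closing gap is an analogous group.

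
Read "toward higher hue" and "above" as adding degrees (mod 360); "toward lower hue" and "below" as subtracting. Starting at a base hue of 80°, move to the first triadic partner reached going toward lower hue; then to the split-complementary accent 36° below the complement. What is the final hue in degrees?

104°

−120° (triadic ↓): 80 − 120 = -40 → -40 + 360 = 320°
+144° (split-comp 36° ↓): 320 + 144 = 464 → 464 − 360 = 104°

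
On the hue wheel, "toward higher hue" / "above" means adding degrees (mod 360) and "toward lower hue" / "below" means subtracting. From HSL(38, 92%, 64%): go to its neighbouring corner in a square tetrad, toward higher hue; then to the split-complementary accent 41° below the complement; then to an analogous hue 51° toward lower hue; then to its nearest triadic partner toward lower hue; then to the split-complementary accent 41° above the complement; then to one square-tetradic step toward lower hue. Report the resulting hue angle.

+90° (square ↑): 38 + 90 = 128°
+139° (split-comp 41° ↓): 128 + 139 = 267°
−51° (analog 51° ↓): 267 − 51 = 216°
−120° (triadic ↓): 216 − 120 = 96°
+221° (split-comp 41° ↑): 96 + 221 = 317°
−90° (square ↓): 317 − 90 = 227°

227°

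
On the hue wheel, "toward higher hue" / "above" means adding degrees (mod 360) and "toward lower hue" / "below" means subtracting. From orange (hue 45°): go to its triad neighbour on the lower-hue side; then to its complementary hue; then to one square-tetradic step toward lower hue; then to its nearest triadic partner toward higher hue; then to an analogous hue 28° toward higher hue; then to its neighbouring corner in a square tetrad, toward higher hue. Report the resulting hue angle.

triadic ↓ −120°: 45 − 120 = -75 → -75 + 360 = 285°
complement +180°: 285 + 180 = 465 → 465 − 360 = 105°
square ↓ −90°: 105 − 90 = 15°
triadic ↑ +120°: 15 + 120 = 135°
analog 28° ↑ +28°: 135 + 28 = 163°
square ↑ +90°: 163 + 90 = 253°

253°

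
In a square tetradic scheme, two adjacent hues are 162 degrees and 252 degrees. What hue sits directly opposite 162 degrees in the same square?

A square tetradic scheme places four hues 90° apart; opposite corners are 180° apart.
162 + 180 = 342°

342°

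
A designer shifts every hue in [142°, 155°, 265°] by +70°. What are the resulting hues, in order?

212°, 225°, 335°

142 + 70 = 212°
155 + 70 = 225°
265 + 70 = 335°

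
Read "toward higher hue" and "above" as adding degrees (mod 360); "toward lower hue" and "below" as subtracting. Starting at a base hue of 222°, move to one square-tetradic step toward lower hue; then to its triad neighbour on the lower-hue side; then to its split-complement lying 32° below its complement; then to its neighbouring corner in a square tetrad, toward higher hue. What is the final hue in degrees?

250°

−90° (square ↓): 222 − 90 = 132°
−120° (triadic ↓): 132 − 120 = 12°
+148° (split-comp 32° ↓): 12 + 148 = 160°
+90° (square ↑): 160 + 90 = 250°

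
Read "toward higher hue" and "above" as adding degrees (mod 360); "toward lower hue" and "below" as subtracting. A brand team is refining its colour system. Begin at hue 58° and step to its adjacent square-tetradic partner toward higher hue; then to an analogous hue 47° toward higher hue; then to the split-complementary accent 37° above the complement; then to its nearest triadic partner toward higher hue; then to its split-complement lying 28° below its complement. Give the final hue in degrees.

324°

+90° (square ↑): 58 + 90 = 148°
+47° (analog 47° ↑): 148 + 47 = 195°
+217° (split-comp 37° ↑): 195 + 217 = 412 → 412 − 360 = 52°
+120° (triadic ↑): 52 + 120 = 172°
+152° (split-comp 28° ↓): 172 + 152 = 324°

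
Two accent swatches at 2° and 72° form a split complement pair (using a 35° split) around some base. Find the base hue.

217°

The accents sit 35° either side of the complement, so the complement is their short-arc midpoint on the wheel.
Short-arc midpoint of 2° and 72°: 37°.
Base is 180° from the complement: 37 − 180 = -143 → -143 + 360 = 217°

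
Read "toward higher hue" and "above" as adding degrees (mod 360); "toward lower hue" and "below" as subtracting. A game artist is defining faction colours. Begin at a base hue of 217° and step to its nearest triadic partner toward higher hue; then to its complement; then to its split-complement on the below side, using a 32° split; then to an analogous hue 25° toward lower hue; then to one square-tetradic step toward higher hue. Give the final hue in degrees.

10°

triadic ↑ +120°: 217 + 120 = 337°
complement +180°: 337 + 180 = 517 → 517 − 360 = 157°
split-comp 32° ↓ +148°: 157 + 148 = 305°
analog 25° ↓ −25°: 305 − 25 = 280°
square ↑ +90°: 280 + 90 = 370 → 370 − 360 = 10°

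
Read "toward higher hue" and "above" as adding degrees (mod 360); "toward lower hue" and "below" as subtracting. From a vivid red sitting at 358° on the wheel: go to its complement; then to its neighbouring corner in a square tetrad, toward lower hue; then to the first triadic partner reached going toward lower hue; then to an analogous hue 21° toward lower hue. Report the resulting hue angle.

358 + 180 = 538 → 538 − 360 = 178°   (complement)
178 − 90 = 88°   (square ↓)
88 − 120 = -32 → -32 + 360 = 328°   (triadic ↓)
328 − 21 = 307°   (analog 21° ↓)

307°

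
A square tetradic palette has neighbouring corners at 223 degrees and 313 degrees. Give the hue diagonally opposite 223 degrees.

A square tetradic scheme places four hues 90° apart; opposite corners are 180° apart.
223 + 180 = 403 → 403 − 360 = 43°

43°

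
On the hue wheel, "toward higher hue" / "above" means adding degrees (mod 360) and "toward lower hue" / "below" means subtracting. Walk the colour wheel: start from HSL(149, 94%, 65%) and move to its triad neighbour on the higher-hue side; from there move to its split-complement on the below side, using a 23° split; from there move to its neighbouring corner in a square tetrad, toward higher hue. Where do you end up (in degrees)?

156°

+120° (triadic ↑): 149 + 120 = 269°
+157° (split-comp 23° ↓): 269 + 157 = 426 → 426 − 360 = 66°
+90° (square ↑): 66 + 90 = 156°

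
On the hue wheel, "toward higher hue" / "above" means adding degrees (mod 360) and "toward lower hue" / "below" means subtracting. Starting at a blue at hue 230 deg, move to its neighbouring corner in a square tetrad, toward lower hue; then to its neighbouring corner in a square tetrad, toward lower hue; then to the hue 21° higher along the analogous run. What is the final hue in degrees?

71°

−90° (square ↓): 230 − 90 = 140°
−90° (square ↓): 140 − 90 = 50°
+21° (analog 21° ↑): 50 + 21 = 71°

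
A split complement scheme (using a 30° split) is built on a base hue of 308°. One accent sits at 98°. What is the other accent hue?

158°

Split-complementary hues sit 30° either side of the complement.
Complement of the base 308°: 308 + 180 = 488 → 488 − 360 = 128°
The given accent 98° is 30° one side of 128°; the other accent sits 30° the other side: 128 + 30 = 158°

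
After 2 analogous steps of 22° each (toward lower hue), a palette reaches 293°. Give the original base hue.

2 steps of 22° (toward lower hue) give a net shift of −44°.
Start = end − shift: 293 + 44 = 337°

337°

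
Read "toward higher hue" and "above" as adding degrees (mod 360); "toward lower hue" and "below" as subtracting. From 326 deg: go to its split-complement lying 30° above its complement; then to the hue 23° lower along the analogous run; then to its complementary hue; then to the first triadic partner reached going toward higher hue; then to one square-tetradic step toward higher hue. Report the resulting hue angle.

183°

split-comp 30° ↑ +210°: 326 + 210 = 536 → 536 − 360 = 176°
analog 23° ↓ −23°: 176 − 23 = 153°
complement +180°: 153 + 180 = 333°
triadic ↑ +120°: 333 + 120 = 453 → 453 − 360 = 93°
square ↑ +90°: 93 + 90 = 183°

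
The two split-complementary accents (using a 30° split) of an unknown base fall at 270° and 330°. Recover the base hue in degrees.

The accents sit 30° either side of the complement, so the complement is their short-arc midpoint on the wheel.
Short-arc midpoint of 270° and 330°: 300°.
Base is 180° from the complement: 300 − 180 = 120°

120°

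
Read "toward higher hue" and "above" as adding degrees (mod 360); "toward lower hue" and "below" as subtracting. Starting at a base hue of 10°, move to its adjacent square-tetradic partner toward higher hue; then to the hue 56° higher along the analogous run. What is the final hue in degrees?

10 + 90 = 100°   (square ↑)
100 + 56 = 156°   (analog 56° ↑)

156°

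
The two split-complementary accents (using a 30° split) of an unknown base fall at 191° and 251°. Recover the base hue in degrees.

41°

The accents sit 30° either side of the complement, so the complement is their short-arc midpoint on the wheel.
Short-arc midpoint of 191° and 251°: 221°.
Base is 180° from the complement: 221 − 180 = 41°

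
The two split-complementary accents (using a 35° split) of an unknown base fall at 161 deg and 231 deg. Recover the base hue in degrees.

16°

The accents sit 35° either side of the complement, so the complement is their short-arc midpoint on the wheel.
Short-arc midpoint of 161° and 231°: 196°.
Base is 180° from the complement: 196 − 180 = 16°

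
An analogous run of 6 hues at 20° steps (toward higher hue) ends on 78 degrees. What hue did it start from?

338°

5 steps of 20° (toward higher hue) give a net shift of +100°.
Start = end − shift: 78 − 100 = -22 → -22 + 360 = 338°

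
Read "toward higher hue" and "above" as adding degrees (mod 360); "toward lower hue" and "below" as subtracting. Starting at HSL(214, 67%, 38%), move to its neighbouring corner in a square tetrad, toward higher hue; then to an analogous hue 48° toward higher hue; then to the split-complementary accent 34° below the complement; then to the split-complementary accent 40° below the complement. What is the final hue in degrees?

square ↑ +90°: 214 + 90 = 304°
analog 48° ↑ +48°: 304 + 48 = 352°
split-comp 34° ↓ +146°: 352 + 146 = 498 → 498 − 360 = 138°
split-comp 40° ↓ +140°: 138 + 140 = 278°

278°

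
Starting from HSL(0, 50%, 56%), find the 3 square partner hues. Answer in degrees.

90°, 180° and 270°

A square tetradic scheme places four hues every 90°.
0 + 90 = 90°
0 + 180 = 180°
0 + 270 = 270°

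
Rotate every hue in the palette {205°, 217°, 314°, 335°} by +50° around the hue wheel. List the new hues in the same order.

255°, 267°, 4°, 25°

205 + 50 = 255°
217 + 50 = 267°
314 + 50 = 364 → 364 − 360 = 4°
335 + 50 = 385 → 385 − 360 = 25°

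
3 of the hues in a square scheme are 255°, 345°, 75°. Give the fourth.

165°

A square tetradic scheme places four hues every 90°.
The full set through 75° is {75°, 165°, 255°, 345°}.
Given {75°, 255°, 345°}, the missing hue is 165°.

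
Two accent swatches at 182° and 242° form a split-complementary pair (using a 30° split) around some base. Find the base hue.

The accents sit 30° either side of the complement, so the complement is their short-arc midpoint on the wheel.
Short-arc midpoint of 182° and 242°: 212°.
Base is 180° from the complement: 212 − 180 = 32°

32°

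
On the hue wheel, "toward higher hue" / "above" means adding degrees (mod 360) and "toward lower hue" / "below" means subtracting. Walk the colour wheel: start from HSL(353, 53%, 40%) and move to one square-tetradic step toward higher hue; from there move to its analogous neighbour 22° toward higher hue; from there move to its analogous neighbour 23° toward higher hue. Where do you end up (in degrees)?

128°

square ↑ +90°: 353 + 90 = 443 → 443 − 360 = 83°
analog 22° ↑ +22°: 83 + 22 = 105°
analog 23° ↑ +23°: 105 + 23 = 128°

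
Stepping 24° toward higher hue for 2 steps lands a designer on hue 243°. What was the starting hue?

2 steps of 24° (toward higher hue) give a net shift of +48°.
Start = end − shift: 243 − 48 = 195°

195°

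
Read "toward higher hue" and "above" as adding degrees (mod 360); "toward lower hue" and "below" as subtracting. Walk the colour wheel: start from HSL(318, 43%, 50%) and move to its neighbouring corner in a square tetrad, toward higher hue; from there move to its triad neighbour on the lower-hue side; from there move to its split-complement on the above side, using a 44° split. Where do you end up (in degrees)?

+90° (square ↑): 318 + 90 = 408 → 408 − 360 = 48°
−120° (triadic ↓): 48 − 120 = -72 → -72 + 360 = 288°
+224° (split-comp 44° ↑): 288 + 224 = 512 → 512 − 360 = 152°

152°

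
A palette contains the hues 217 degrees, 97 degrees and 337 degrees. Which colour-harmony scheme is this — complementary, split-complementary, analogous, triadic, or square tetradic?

triadic

Sort the hues: 97°, 217°, 337°.
Successive gaps around the wheel: 120°, 120°, 120°.
Three hues equally spaced 120° apart form a triad.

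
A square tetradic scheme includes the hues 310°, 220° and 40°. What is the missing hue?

130°

A square tetradic scheme places four hues every 90°.
The full set through 40° is {40°, 130°, 220°, 310°}.
Given {40°, 220°, 310°}, the missing hue is 130°.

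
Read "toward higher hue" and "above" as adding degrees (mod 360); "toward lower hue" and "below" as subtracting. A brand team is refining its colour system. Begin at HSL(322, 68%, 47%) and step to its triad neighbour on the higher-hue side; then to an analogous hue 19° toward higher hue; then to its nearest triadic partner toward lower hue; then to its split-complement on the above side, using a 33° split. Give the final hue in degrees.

322 + 120 = 442 → 442 − 360 = 82°   (triadic ↑)
82 + 19 = 101°   (analog 19° ↑)
101 − 120 = -19 → -19 + 360 = 341°   (triadic ↓)
341 + 213 = 554 → 554 − 360 = 194°   (split-comp 33° ↑)

194°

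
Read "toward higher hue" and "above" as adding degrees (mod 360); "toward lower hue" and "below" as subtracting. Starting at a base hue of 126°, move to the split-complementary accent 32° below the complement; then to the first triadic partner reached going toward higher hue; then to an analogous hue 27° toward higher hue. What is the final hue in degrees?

61°

126 + 148 = 274°   (split-comp 32° ↓)
274 + 120 = 394 → 394 − 360 = 34°   (triadic ↑)
34 + 27 = 61°   (analog 27° ↑)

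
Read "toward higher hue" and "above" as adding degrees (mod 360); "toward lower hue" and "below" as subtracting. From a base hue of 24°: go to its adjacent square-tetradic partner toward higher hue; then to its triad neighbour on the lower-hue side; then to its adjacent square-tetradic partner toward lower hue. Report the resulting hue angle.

264°

square ↑ +90°: 24 + 90 = 114°
triadic ↓ −120°: 114 − 120 = -6 → -6 + 360 = 354°
square ↓ −90°: 354 − 90 = 264°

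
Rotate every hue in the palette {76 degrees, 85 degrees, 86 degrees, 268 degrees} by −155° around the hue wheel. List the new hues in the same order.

76 − 155 = -79 → -79 + 360 = 281°
85 − 155 = -70 → -70 + 360 = 290°
86 − 155 = -69 → -69 + 360 = 291°
268 − 155 = 113°

281°, 290°, 291°, 113°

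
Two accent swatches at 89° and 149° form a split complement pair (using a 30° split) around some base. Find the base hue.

The accents sit 30° either side of the complement, so the complement is their short-arc midpoint on the wheel.
Short-arc midpoint of 89° and 149°: 119°.
Base is 180° from the complement: 119 − 180 = -61 → -61 + 360 = 299°

299°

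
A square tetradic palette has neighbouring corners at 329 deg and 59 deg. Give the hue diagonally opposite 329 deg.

149°

A square tetradic scheme places four hues 90° apart; opposite corners are 180° apart.
329 + 180 = 509 → 509 − 360 = 149°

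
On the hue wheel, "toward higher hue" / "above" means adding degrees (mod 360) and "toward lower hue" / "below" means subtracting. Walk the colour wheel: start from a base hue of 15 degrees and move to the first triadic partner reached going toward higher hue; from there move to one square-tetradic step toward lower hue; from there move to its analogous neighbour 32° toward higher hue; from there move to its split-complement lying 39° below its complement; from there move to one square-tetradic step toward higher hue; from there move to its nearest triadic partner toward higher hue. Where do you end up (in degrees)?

68°

triadic ↑ +120°: 15 + 120 = 135°
square ↓ −90°: 135 − 90 = 45°
analog 32° ↑ +32°: 45 + 32 = 77°
split-comp 39° ↓ +141°: 77 + 141 = 218°
square ↑ +90°: 218 + 90 = 308°
triadic ↑ +120°: 308 + 120 = 428 → 428 − 360 = 68°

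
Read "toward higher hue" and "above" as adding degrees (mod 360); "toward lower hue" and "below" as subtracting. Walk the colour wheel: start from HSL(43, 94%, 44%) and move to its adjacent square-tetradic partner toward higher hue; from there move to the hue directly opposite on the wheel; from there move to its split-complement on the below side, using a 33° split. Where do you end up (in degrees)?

43 + 90 = 133°   (square ↑)
133 + 180 = 313°   (complement)
313 + 147 = 460 → 460 − 360 = 100°   (split-comp 33° ↓)

100°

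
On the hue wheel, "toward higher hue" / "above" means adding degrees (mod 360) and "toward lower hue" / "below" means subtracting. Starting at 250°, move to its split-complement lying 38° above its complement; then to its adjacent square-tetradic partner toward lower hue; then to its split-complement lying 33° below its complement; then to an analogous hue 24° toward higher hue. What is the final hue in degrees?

split-comp 38° ↑ +218°: 250 + 218 = 468 → 468 − 360 = 108°
square ↓ −90°: 108 − 90 = 18°
split-comp 33° ↓ +147°: 18 + 147 = 165°
analog 24° ↑ +24°: 165 + 24 = 189°

189°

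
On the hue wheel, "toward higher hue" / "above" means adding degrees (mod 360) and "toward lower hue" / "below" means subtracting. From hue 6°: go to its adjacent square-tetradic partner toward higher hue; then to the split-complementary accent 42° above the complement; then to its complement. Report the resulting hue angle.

138°

+90° (square ↑): 6 + 90 = 96°
+222° (split-comp 42° ↑): 96 + 222 = 318°
+180° (complement): 318 + 180 = 498 → 498 − 360 = 138°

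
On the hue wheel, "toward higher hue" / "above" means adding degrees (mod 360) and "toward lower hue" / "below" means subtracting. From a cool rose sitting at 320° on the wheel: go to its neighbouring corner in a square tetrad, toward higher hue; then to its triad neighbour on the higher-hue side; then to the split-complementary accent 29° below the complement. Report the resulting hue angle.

+90° (square ↑): 320 + 90 = 410 → 410 − 360 = 50°
+120° (triadic ↑): 50 + 120 = 170°
+151° (split-comp 29° ↓): 170 + 151 = 321°

321°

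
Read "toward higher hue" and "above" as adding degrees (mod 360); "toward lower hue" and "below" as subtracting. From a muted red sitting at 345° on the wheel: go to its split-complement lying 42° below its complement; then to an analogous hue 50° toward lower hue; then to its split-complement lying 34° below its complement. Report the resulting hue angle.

219°

+138° (split-comp 42° ↓): 345 + 138 = 483 → 483 − 360 = 123°
−50° (analog 50° ↓): 123 − 50 = 73°
+146° (split-comp 34° ↓): 73 + 146 = 219°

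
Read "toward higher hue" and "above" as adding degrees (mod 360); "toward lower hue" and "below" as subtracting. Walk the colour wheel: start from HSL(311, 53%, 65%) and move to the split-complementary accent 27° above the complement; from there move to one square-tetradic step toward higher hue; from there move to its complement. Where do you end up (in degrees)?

+207° (split-comp 27° ↑): 311 + 207 = 518 → 518 − 360 = 158°
+90° (square ↑): 158 + 90 = 248°
+180° (complement): 248 + 180 = 428 → 428 − 360 = 68°

68°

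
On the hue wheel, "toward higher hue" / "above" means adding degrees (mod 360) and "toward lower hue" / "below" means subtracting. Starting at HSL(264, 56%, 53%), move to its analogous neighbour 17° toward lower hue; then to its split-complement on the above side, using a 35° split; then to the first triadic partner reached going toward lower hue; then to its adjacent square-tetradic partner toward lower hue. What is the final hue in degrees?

analog 17° ↓ −17°: 264 − 17 = 247°
split-comp 35° ↑ +215°: 247 + 215 = 462 → 462 − 360 = 102°
triadic ↓ −120°: 102 − 120 = -18 → -18 + 360 = 342°
square ↓ −90°: 342 − 90 = 252°

252°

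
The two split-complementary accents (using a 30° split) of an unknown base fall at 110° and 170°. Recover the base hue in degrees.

320°

The accents sit 30° either side of the complement, so the complement is their short-arc midpoint on the wheel.
Short-arc midpoint of 110° and 170°: 140°.
Base is 180° from the complement: 140 − 180 = -40 → -40 + 360 = 320°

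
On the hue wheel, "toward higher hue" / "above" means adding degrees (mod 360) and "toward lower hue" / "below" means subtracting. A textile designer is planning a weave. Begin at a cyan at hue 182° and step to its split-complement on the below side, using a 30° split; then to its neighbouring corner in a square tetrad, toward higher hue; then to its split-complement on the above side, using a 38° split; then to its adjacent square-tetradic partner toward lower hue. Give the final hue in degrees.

split-comp 30° ↓ +150°: 182 + 150 = 332°
square ↑ +90°: 332 + 90 = 422 → 422 − 360 = 62°
split-comp 38° ↑ +218°: 62 + 218 = 280°
square ↓ −90°: 280 − 90 = 190°

190°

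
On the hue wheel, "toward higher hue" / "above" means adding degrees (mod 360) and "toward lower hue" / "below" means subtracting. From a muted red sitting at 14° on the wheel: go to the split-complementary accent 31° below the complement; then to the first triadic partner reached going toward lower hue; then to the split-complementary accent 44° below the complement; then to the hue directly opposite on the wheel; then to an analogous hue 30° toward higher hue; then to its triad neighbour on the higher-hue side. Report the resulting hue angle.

149°

split-comp 31° ↓ +149°: 14 + 149 = 163°
triadic ↓ −120°: 163 − 120 = 43°
split-comp 44° ↓ +136°: 43 + 136 = 179°
complement +180°: 179 + 180 = 359°
analog 30° ↑ +30°: 359 + 30 = 389 → 389 − 360 = 29°
triadic ↑ +120°: 29 + 120 = 149°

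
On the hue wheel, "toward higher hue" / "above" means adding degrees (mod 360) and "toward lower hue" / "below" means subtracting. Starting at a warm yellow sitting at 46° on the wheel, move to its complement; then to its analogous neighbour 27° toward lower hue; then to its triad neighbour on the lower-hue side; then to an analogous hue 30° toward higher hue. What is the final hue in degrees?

109°

complement +180°: 46 + 180 = 226°
analog 27° ↓ −27°: 226 − 27 = 199°
triadic ↓ −120°: 199 − 120 = 79°
analog 30° ↑ +30°: 79 + 30 = 109°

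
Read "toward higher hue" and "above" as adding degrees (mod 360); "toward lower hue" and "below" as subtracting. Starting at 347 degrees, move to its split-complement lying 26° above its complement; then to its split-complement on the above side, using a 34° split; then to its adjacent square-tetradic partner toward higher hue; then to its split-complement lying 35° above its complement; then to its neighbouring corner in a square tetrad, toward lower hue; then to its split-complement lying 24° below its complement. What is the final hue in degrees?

+206° (split-comp 26° ↑): 347 + 206 = 553 → 553 − 360 = 193°
+214° (split-comp 34° ↑): 193 + 214 = 407 → 407 − 360 = 47°
+90° (square ↑): 47 + 90 = 137°
+215° (split-comp 35° ↑): 137 + 215 = 352°
−90° (square ↓): 352 − 90 = 262°
+156° (split-comp 24° ↓): 262 + 156 = 418 → 418 − 360 = 58°

58°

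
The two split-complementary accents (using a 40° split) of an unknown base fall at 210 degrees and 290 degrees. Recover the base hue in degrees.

The accents sit 40° either side of the complement, so the complement is their short-arc midpoint on the wheel.
Short-arc midpoint of 210° and 290°: 250°.
Base is 180° from the complement: 250 − 180 = 70°

70°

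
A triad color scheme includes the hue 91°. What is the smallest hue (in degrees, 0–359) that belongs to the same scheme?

A triad places three hues 120° apart.
The full set through 91° is {91°, 211°, 331°}.

91°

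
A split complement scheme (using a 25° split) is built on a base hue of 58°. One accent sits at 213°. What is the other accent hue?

Split-complementary hues sit 25° either side of the complement.
Complement of the base 58°: 58 + 180 = 238°
The given accent 213° is 25° one side of 238°; the other accent sits 25° the other side: 238 + 25 = 263°

263°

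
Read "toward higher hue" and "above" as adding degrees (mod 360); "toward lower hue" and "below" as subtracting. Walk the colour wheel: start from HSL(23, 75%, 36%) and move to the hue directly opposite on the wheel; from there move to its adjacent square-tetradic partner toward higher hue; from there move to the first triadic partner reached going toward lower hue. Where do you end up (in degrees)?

173°

23 + 180 = 203°   (complement)
203 + 90 = 293°   (square ↑)
293 − 120 = 173°   (triadic ↓)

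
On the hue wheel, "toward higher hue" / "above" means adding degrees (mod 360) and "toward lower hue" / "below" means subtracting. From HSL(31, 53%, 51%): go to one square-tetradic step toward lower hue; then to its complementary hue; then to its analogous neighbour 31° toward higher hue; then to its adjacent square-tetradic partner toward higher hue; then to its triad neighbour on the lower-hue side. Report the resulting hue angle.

122°

31 − 90 = -59 → -59 + 360 = 301°   (square ↓)
301 + 180 = 481 → 481 − 360 = 121°   (complement)
121 + 31 = 152°   (analog 31° ↑)
152 + 90 = 242°   (square ↑)
242 − 120 = 122°   (triadic ↓)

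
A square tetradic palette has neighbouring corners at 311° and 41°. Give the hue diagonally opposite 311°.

131°

A square tetradic scheme places four hues 90° apart; opposite corners are 180° apart.
311 + 180 = 491 → 491 − 360 = 131°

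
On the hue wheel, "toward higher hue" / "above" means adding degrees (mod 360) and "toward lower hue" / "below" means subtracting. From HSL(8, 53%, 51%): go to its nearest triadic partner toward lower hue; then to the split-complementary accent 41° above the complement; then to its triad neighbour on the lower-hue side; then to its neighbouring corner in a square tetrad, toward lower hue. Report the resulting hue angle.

259°

8 − 120 = -112 → -112 + 360 = 248°   (triadic ↓)
248 + 221 = 469 → 469 − 360 = 109°   (split-comp 41° ↑)
109 − 120 = -11 → -11 + 360 = 349°   (triadic ↓)
349 − 90 = 259°   (square ↓)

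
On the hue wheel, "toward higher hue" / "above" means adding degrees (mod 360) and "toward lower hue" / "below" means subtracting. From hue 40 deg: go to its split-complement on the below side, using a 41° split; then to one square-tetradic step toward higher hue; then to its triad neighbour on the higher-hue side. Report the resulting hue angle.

+139° (split-comp 41° ↓): 40 + 139 = 179°
+90° (square ↑): 179 + 90 = 269°
+120° (triadic ↑): 269 + 120 = 389 → 389 − 360 = 29°

29°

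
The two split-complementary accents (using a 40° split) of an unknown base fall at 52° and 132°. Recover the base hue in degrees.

272°

The accents sit 40° either side of the complement, so the complement is their short-arc midpoint on the wheel.
Short-arc midpoint of 52° and 132°: 92°.
Base is 180° from the complement: 92 − 180 = -88 → -88 + 360 = 272°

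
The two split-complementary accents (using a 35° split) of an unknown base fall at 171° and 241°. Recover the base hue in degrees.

The accents sit 35° either side of the complement, so the complement is their short-arc midpoint on the wheel.
Short-arc midpoint of 171° and 241°: 206°.
Base is 180° from the complement: 206 − 180 = 26°

26°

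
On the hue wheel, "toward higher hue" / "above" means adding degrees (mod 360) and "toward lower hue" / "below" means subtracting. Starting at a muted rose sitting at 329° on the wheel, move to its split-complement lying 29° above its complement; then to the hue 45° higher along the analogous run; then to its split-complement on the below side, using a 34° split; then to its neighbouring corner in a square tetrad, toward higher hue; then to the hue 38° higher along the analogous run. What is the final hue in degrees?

137°

+209° (split-comp 29° ↑): 329 + 209 = 538 → 538 − 360 = 178°
+45° (analog 45° ↑): 178 + 45 = 223°
+146° (split-comp 34° ↓): 223 + 146 = 369 → 369 − 360 = 9°
+90° (square ↑): 9 + 90 = 99°
+38° (analog 38° ↑): 99 + 38 = 137°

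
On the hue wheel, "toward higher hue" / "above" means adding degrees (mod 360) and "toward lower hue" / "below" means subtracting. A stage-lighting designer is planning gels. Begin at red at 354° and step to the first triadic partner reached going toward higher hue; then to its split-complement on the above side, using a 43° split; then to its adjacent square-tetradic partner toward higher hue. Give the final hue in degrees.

triadic ↑ +120°: 354 + 120 = 474 → 474 − 360 = 114°
split-comp 43° ↑ +223°: 114 + 223 = 337°
square ↑ +90°: 337 + 90 = 427 → 427 − 360 = 67°

67°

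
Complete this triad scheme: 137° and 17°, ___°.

A triad places three hues 120° apart.
The full set through 17° is {17°, 137°, 257°}.
Given {17°, 137°}, the missing hue is 257°.

257°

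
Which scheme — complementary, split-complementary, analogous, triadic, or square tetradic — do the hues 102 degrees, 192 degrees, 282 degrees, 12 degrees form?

square tetradic

Sort the hues: 12°, 102°, 192°, 282°.
Successive gaps around the wheel: 90°, 90°, 90°, 90°.
Four hues every 90° form a square tetradic scheme.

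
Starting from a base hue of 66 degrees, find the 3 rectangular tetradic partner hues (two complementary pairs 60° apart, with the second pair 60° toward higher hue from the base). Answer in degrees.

126°, 246°, and 306°

66 + 60 = 126°
66 + 180 = 246°
66 + 240 = 306°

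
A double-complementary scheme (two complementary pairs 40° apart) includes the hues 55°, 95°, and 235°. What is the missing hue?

A rectangular tetradic uses two complementary pairs 40° apart: offsets 0°, 40°, 180°, 220°.
Among {55°, 95°, 235°}, 55° and 235° are a 180° pair.
The remaining hue 95° needs its own complement: 95 + 180 = 275°

275°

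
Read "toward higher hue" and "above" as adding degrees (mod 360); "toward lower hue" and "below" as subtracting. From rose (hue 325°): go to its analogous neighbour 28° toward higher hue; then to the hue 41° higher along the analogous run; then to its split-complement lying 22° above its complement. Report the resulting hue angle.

236°

325 + 28 = 353°   (analog 28° ↑)
353 + 41 = 394 → 394 − 360 = 34°   (analog 41° ↑)
34 + 202 = 236°   (split-comp 22° ↑)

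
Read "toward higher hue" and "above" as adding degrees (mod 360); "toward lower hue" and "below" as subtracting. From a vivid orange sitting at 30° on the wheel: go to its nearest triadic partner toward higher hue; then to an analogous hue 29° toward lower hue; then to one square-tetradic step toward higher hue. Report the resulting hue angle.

211°

triadic ↑ +120°: 30 + 120 = 150°
analog 29° ↓ −29°: 150 − 29 = 121°
square ↑ +90°: 121 + 90 = 211°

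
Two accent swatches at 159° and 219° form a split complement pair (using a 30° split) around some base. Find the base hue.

9°

The accents sit 30° either side of the complement, so the complement is their short-arc midpoint on the wheel.
Short-arc midpoint of 159° and 219°: 189°.
Base is 180° from the complement: 189 − 180 = 9°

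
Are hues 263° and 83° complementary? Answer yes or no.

yes

Angular distance: |263 − 83| = 180 = 180°.
Complementary requires 180°.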